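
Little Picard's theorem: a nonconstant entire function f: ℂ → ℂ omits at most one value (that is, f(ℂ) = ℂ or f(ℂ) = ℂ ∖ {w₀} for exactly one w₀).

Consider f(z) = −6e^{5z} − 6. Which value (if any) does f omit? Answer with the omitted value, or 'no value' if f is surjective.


Little Picard bounds the complement of f(ℂ) to at most one point.
e^{5z} is never zero on ℂ, so -6·e^{5z} takes every value in ℂ ∖ {0}. Adding -6 shifts the range to ℂ ∖ {-6}. Thus f omits exactly the value -6.

Omitted value: -6.


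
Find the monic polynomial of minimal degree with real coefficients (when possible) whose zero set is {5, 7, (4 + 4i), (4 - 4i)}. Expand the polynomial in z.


The polynomial is p(z) = ∏_{α ∈ S} (z − α), where S = {5, 7, (4 + 4i), (4 - 4i)}.
Expanding the product yields: p(z) = z^4 -20·z^3 + 163·z^2 -664·z + 1120.
Note conjugate pairs combine to real quadratics: (z − (4+4i))(z − (4−4i)) = z² − 8z + 32.
The resulting polynomial has degree 4 and real coefficients as required.

p(z) = z^4 -20·z^3 + 163·z^2 -664·z + 1120.


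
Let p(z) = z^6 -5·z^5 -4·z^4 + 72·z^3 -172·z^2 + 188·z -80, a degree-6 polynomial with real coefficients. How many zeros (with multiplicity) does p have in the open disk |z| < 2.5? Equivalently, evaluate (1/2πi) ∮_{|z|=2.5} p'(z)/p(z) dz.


The zeros of p are: (1 + 1i), (1 - 1i), -4, 1, (3 + 1i), (3 - 1i).
Their magnitudes are: 1.414, 1.414, 4, 1, 3.162, 3.162.
Zeros with |z| < R = 2.5: (1 + 1i), (1 - 1i), 1.
Count = 3.
By the argument principle, (1/2πi) ∮_{|z|=R} p'(z)/p(z) dz equals exactly this count.

Number of zeros inside |z| < 2.5: 3.


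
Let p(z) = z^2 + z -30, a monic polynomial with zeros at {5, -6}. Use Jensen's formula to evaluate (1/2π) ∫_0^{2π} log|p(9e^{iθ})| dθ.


Zeros: -6, 5; r = 9.
Inside |z| < r: -6, 5. Outside (|z| ≥ r): ∅.
p(0) = -30, so log|p(0)| = log(30) = 3.4012.
Apply Jensen: I(r) = log|p(0)| + Σ_k log(r/|z_k|), summed over zeros inside |z| < r.
  log(r/|z_k|) for z_k = 5: log(9/5) = 0.5878
  log(r/|z_k|) for z_k = -6: log(9/6) = 0.4055
Sum over inside zeros: 0.9933.
I(r) = log|p(0)| + (inside sum) = 3.4012 + 0.9933 = 4.3944.
Closed form (all zeros inside, monic): I(r) = n·log(r) = 2·log(9) = 4.3944. ✓

I(r) ≈ 4.3944.


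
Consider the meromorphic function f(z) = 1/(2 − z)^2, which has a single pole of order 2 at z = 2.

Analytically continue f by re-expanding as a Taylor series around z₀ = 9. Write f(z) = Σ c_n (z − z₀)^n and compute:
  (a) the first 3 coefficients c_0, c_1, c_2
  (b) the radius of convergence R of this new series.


Let w = z − z₀, so z = z₀ + w.
Then 2 − z = 2 − (z₀ + w) = (2 − z₀) − w = -7 − w.
f(z) = 1/(-7 − w)^2 = (1/(-7)^2) · (1 − w/(-7))^{−2}.
By the binomial series (1−u)^{−2} = Σ_{n≥0} C(n+1, 1) u^n for |u|<1, with u = w/(-7):
  c_n = C(n+1, 1) / (-7)^(n+2).
  c_0 = 1/(-7)^2 = 1/49.
  c_1 = 2/(-7)^3 = -2/343.
  c_2 = 3/(-7)^4 = 3/2401.
The series is valid for |w/d| < 1, i.e. |z − z₀| < |d|.
Radius of convergence: R = |2 − z₀| = |-7| = 7 (distance from z₀ to the singularity z = 2).

c_0 = 1/49, c_1 = -2/343, c_2 = 3/2401; R = 7.


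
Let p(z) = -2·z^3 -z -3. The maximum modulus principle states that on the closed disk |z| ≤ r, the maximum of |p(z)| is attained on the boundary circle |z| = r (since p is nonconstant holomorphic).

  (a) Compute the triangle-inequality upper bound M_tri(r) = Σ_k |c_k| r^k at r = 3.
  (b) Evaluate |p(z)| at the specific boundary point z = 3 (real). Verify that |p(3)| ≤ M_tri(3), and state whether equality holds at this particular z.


Coefficients: c_0 = -3, c_1 = -1, c_2 = 0, c_3 = -2. Radius r = 3.
Part (a). Triangle bound: M_tri(r) = Σ_k |c_k| r^k
  = |-3|·3^0 + |-1|·3^1 + |0|·3^2 + |-2|·3^3
  = 3 + 3 + 0 + 54 = 60.
This bounds M(r) := max_{|z|=r} |p(z)| from above; equality holds iff all terms c_k z^k can be made to align in phase at a single z on |z|=r.
Part (b). At z = 3 (real, on the circle |z| = r):
  p(3) = (-3)·3^0 + (-1)·3^1 + (0)·3^2 + (-2)·3^3 = -60.
  |p(3)| = 60.
Since all nonzero coefficients share the same sign, |p(3)| = 60 = M_tri(3); the triangle bound is attained at z = 3, so in fact M(r) = 60.

M_tri(3) = 60; |p(3)| = 60; equality at z=3: yes.


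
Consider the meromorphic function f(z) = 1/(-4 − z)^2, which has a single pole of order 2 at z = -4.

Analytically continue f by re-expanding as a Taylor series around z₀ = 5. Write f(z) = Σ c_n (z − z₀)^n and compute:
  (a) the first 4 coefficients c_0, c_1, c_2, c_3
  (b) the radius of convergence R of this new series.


Let w = z − z₀, so z = z₀ + w.
Then -4 − z = -4 − (z₀ + w) = (-4 − z₀) − w = -9 − w.
f(z) = 1/(-9 − w)^2 = (1/(-9)^2) · (1 − w/(-9))^{−2}.
By the binomial series (1−u)^{−2} = Σ_{n≥0} C(n+1, 1) u^n for |u|<1, with u = w/(-9):
  c_n = C(n+1, 1) / (-9)^(n+2).
  c_0 = 1/(-9)^2 = 1/81.
  c_1 = 2/(-9)^3 = -2/729.
  c_2 = 3/(-9)^4 = 1/2187.
  c_3 = 4/(-9)^5 = -4/59049.
The series is valid for |w/d| < 1, i.e. |z − z₀| < |d|.
Radius of convergence: R = |-4 − z₀| = |-9| = 9 (distance from z₀ to the singularity z = -4).

c_0 = 1/81, c_1 = -2/729, c_2 = 1/2187, c_3 = -4/59049; R = 9.


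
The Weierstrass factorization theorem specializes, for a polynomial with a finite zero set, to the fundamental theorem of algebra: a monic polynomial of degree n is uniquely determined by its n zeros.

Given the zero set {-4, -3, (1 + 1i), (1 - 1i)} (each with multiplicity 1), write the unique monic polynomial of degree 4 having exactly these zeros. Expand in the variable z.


The polynomial is p(z) = ∏_{α ∈ S} (z − α), where S = {-4, -3, (1 + 1i), (1 - 1i)}.
Expanding the product yields: p(z) = z^4 + 5·z^3 -10·z + 24.
Note conjugate pairs combine to real quadratics: (z − (1+1i))(z − (1−1i)) = z² − 2z + 2.
The resulting polynomial has degree 4 and real coefficients as required.

p(z) = z^4 + 5·z^3 -10·z + 24.


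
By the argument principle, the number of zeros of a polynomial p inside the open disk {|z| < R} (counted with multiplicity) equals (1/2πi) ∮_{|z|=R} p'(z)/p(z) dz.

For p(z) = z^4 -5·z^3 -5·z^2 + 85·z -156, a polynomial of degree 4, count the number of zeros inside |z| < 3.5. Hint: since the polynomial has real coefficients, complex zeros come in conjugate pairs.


The zeros of p are: 3, -4, (3 + 2i), (3 - 2i).
Their magnitudes are: 3, 4, 3.606, 3.606.
Zeros with |z| < R = 3.5: 3.
Count = 1.
By the argument principle, (1/2πi) ∮_{|z|=R} p'(z)/p(z) dz equals exactly this count.

Number of zeros inside |z| < 3.5: 1.


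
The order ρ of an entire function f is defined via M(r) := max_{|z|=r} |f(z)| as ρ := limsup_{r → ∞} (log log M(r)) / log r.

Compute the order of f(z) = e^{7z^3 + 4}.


|e^{7z^3 + 4}| = e^{Re(7·z^3) + 4} ≤ e^{7|z|^3 + 4} = e^{7r^3 + 4} on |z| = r, so ρ ≤ 3. Choosing z on |z|=r so that 7·z^3 is real positive (always possible by picking arg z appropriately) gives |f(z)| = e^{7r^3 + 4}, matching the bound. The additive constant 4 does not affect log log M(r) ~ 3·log r. Hence ρ = 3.
Therefore ρ = 3.

Order ρ = 3.


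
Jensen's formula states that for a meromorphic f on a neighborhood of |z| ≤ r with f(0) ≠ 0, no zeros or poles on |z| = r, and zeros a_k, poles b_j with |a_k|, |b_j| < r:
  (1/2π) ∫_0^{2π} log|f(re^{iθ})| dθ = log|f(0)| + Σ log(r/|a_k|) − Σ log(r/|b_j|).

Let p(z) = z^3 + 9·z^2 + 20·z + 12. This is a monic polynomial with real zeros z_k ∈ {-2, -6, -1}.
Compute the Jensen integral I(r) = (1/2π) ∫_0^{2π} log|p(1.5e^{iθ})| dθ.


Zeros: -6, -2, -1; r = 1.5.
Inside |z| < r: -1. Outside (|z| ≥ r): -6, -2.
p(0) = 12, so log|p(0)| = log(12) = 2.4849.
Apply Jensen: I(r) = log|p(0)| + Σ_k log(r/|z_k|), summed over zeros inside |z| < r.
  log(r/|z_k|) for z_k = -1: log(1.5/1) = 0.4055
  Outside zeros (-6, -2) contribute nothing to the Jensen sum.
Sum over inside zeros: 0.4055.
I(r) = log|p(0)| + (inside sum) = 2.4849 + 0.4055 = 2.8904.
Note: since some zeros are outside |z| ≤ r, the simplified n·log(r) form does NOT apply — only the inside zeros contribute.

I(r) ≈ 2.8904.


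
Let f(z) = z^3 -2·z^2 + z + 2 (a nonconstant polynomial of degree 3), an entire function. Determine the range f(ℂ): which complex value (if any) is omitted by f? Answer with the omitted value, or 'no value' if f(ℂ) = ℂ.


Little Picard bounds the complement of f(ℂ) to at most one point.
For every w ∈ ℂ, the equation p(z) − w = 0 is a nonconstant polynomial in z and hence has at least one root by the fundamental theorem of algebra. So p is surjective onto ℂ, omitting no value.

Omitted value: no value.


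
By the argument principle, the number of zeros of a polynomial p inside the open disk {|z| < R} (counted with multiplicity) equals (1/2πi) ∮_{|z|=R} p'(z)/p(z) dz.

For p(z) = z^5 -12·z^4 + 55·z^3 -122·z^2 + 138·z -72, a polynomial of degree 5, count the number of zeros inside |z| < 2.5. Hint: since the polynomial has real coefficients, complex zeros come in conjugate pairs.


The zeros of p are: (1 + 1i), (1 - 1i), 4, 3, 3.
Their magnitudes are: 1.414, 1.414, 4, 3, 3.
Zeros with |z| < R = 2.5: (1 + 1i), (1 - 1i).
Count = 2.
By the argument principle, (1/2πi) ∮_{|z|=R} p'(z)/p(z) dz equals exactly this count.

Number of zeros inside |z| < 2.5: 2.


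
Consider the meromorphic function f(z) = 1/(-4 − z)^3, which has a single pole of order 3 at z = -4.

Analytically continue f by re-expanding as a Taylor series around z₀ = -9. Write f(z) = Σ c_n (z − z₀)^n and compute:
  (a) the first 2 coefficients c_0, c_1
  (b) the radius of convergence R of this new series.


Let w = z − z₀, so z = z₀ + w.
Then -4 − z = -4 − (z₀ + w) = (-4 − z₀) − w = 5 − w.
f(z) = 1/(5 − w)^3 = (1/(5)^3) · (1 − w/(5))^{−3}.
By the binomial series (1−u)^{−3} = Σ_{n≥0} C(n+2, 2) u^n for |u|<1, with u = w/(5):
  c_n = C(n+2, 2) / (5)^(n+3).
  c_0 = 1/(5)^3 = 1/125.
  c_1 = 3/(5)^4 = 3/625.
The series is valid for |w/d| < 1, i.e. |z − z₀| < |d|.
Radius of convergence: R = |-4 − z₀| = |5| = 5 (distance from z₀ to the singularity z = -4).

c_0 = 1/125, c_1 = 3/625; R = 5.


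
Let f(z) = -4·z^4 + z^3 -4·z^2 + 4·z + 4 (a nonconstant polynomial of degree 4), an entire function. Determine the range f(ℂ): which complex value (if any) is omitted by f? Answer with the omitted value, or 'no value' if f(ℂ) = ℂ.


Little Picard bounds the complement of f(ℂ) to at most one point.
For every w ∈ ℂ, the equation p(z) − w = 0 is a nonconstant polynomial in z and hence has at least one root by the fundamental theorem of algebra. So p is surjective onto ℂ, omitting no value.

Omitted value: no value.


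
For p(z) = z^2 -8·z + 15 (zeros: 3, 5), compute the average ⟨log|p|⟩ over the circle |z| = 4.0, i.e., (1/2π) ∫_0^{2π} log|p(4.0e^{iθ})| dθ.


Zeros: 3, 5; r = 4.0.
Inside |z| < r: 3. Outside (|z| ≥ r): 5.
p(0) = 15, so log|p(0)| = log(15) = 2.7081.
Apply Jensen: I(r) = log|p(0)| + Σ_k log(r/|z_k|), summed over zeros inside |z| < r.
  log(r/|z_k|) for z_k = 3: log(4.0/3) = 0.2877
  Outside zeros (5) contribute nothing to the Jensen sum.
Sum over inside zeros: 0.2877.
I(r) = log|p(0)| + (inside sum) = 2.7081 + 0.2877 = 2.9957.
Note: since some zeros are outside |z| ≤ r, the simplified n·log(r) form does NOT apply — only the inside zeros contribute.

I(r) ≈ 2.9957.


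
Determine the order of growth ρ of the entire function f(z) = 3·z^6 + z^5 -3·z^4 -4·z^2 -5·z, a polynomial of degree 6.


|f(z)| ≤ Σ|c_k|·r^k = O(r^6) as r → ∞. Polynomial growth is O(e^{r^ε}) for every ε > 0 (since r^6/e^{r^ε} → 0), so ρ ≤ ε for all ε > 0, i.e. ρ = 0. Every nonconstant polynomial has order 0.
Therefore ρ = 0.

Order ρ = 0.


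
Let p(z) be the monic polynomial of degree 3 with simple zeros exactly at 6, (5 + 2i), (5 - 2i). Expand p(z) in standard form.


The polynomial is p(z) = ∏_{α ∈ S} (z − α), where S = {6, (5 + 2i), (5 - 2i)}.
Expanding the product yields: p(z) = z^3 -16·z^2 + 89·z -174.
Note conjugate pairs combine to real quadratics: (z − (5+2i))(z − (5−2i)) = z² − 10z + 29.
The resulting polynomial has degree 3 and real coefficients as required.

p(z) = z^3 -16·z^2 + 89·z -174.


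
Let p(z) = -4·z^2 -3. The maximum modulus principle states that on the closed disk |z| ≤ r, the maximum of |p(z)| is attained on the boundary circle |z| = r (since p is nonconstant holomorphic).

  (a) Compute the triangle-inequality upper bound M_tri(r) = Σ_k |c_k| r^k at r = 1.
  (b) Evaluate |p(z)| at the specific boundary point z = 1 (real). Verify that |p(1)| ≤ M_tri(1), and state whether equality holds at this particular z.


Coefficients: c_0 = -3, c_1 = 0, c_2 = -4. Radius r = 1.
Part (a). Triangle bound: M_tri(r) = Σ_k |c_k| r^k
  = |-3|·1^0 + |0|·1^1 + |-4|·1^2
  = 3 + 0 + 4 = 7.
This bounds M(r) := max_{|z|=r} |p(z)| from above; equality holds iff all terms c_k z^k can be made to align in phase at a single z on |z|=r.
Part (b). At z = 1 (real, on the circle |z| = r):
  p(1) = (-3)·1^0 + (0)·1^1 + (-4)·1^2 = -7.
  |p(1)| = 7.
Since all nonzero coefficients share the same sign, |p(1)| = 7 = M_tri(1); the triangle bound is attained at z = 1, so in fact M(r) = 7.

M_tri(1) = 7; |p(1)| = 7; equality at z=1: yes.


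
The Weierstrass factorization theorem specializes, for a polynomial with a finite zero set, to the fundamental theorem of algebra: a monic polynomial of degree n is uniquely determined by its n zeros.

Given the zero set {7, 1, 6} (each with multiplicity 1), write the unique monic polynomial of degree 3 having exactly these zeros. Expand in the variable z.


The polynomial is p(z) = ∏_{α ∈ S} (z − α), where S = {7, 1, 6}.
Expanding the product yields: p(z) = z^3 -14·z^2 + 55·z -42.
The resulting polynomial has degree 3 and real coefficients as required.

p(z) = z^3 -14·z^2 + 55·z -42.


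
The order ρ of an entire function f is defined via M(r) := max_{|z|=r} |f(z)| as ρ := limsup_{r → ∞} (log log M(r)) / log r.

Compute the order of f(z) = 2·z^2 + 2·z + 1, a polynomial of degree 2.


|f(z)| ≤ Σ|c_k|·r^k = O(r^2) as r → ∞. Polynomial growth is O(e^{r^ε}) for every ε > 0 (since r^2/e^{r^ε} → 0), so ρ ≤ ε for all ε > 0, i.e. ρ = 0. Every nonconstant polynomial has order 0.
Therefore ρ = 0.

Order ρ = 0.


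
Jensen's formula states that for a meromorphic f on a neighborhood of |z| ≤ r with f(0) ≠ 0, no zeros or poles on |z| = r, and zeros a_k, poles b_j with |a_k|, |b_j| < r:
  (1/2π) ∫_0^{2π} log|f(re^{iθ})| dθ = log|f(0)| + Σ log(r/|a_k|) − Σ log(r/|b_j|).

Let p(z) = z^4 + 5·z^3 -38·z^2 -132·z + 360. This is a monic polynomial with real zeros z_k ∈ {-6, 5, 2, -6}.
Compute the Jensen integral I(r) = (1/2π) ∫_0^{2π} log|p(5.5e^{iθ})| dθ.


Zeros: -6, -6, 2, 5; r = 5.5.
Inside |z| < r: 2, 5. Outside (|z| ≥ r): -6, -6.
p(0) = 360, so log|p(0)| = log(360) = 5.8861.
Apply Jensen: I(r) = log|p(0)| + Σ_k log(r/|z_k|), summed over zeros inside |z| < r.
  log(r/|z_k|) for z_k = 5: log(5.5/5) = 0.0953
  log(r/|z_k|) for z_k = 2: log(5.5/2) = 1.0116
  Outside zeros (-6, -6) contribute nothing to the Jensen sum.
Sum over inside zeros: 1.1069.
I(r) = log|p(0)| + (inside sum) = 5.8861 + 1.1069 = 6.9930.
Note: since some zeros are outside |z| ≤ r, the simplified n·log(r) form does NOT apply — only the inside zeros contribute.

I(r) ≈ 6.9930.


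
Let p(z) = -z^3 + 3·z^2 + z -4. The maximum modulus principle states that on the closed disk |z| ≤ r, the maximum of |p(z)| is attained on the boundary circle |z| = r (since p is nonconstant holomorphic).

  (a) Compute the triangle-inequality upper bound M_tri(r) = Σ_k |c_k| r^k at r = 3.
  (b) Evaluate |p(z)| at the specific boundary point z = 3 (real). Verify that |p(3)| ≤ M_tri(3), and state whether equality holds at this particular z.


Coefficients: c_0 = -4, c_1 = 1, c_2 = 3, c_3 = -1. Radius r = 3.
Part (a). Triangle bound: M_tri(r) = Σ_k |c_k| r^k
  = |-4|·3^0 + |1|·3^1 + |3|·3^2 + |-1|·3^3
  = 4 + 3 + 27 + 27 = 61.
This bounds M(r) := max_{|z|=r} |p(z)| from above; equality holds iff all terms c_k z^k can be made to align in phase at a single z on |z|=r.
Part (b). At z = 3 (real, on the circle |z| = r):
  p(3) = (-4)·3^0 + (1)·3^1 + (3)·3^2 + (-1)·3^3 = -1.
  |p(3)| = 1.
Check: |p(3)| = 1 ≤ 61 = M_tri(3). ✓ Equality does not hold at z = 3 (the coefficients have mixed signs, so the terms do not all align in phase there).

M_tri(3) = 61; |p(3)| = 1; equality at z=3: no.


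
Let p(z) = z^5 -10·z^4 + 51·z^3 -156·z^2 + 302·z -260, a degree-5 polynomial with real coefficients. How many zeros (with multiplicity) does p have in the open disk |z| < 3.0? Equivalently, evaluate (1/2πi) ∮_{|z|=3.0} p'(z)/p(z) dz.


The zeros of p are: 2, (3 + 2i), (3 - 2i), (1 + 3i), (1 - 3i).
Their magnitudes are: 2, 3.606, 3.606, 3.162, 3.162.
Zeros with |z| < R = 3.0: 2.
Count = 1.
By the argument principle, (1/2πi) ∮_{|z|=R} p'(z)/p(z) dz equals exactly this count.

Number of zeros inside |z| < 3.0: 1.


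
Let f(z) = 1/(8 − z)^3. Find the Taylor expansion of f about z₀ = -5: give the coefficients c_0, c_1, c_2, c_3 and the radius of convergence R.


Let w = z − z₀, so z = z₀ + w.
Then 8 − z = 8 − (z₀ + w) = (8 − z₀) − w = 13 − w.
f(z) = 1/(13 − w)^3 = (1/(13)^3) · (1 − w/(13))^{−3}.
By the binomial series (1−u)^{−3} = Σ_{n≥0} C(n+2, 2) u^n for |u|<1, with u = w/(13):
  c_n = C(n+2, 2) / (13)^(n+3).
  c_0 = 1/(13)^3 = 1/2197.
  c_1 = 3/(13)^4 = 3/28561.
  c_2 = 6/(13)^5 = 6/371293.
  c_3 = 10/(13)^6 = 10/4826809.
The series is valid for |w/d| < 1, i.e. |z − z₀| < |d|.
Radius of convergence: R = |8 − z₀| = |13| = 13 (distance from z₀ to the singularity z = 8).

c_0 = 1/2197, c_1 = 3/28561, c_2 = 6/371293, c_3 = 10/4826809; R = 13.


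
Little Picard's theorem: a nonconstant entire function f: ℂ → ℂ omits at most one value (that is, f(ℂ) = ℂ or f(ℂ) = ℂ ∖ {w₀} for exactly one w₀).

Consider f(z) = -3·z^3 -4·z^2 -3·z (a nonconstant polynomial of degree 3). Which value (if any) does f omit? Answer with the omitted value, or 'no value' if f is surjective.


Little Picard bounds the complement of f(ℂ) to at most one point.
For every w ∈ ℂ, the equation p(z) − w = 0 is a nonconstant polynomial in z and hence has at least one root by the fundamental theorem of algebra. So p is surjective onto ℂ, omitting no value.

Omitted value: no value.


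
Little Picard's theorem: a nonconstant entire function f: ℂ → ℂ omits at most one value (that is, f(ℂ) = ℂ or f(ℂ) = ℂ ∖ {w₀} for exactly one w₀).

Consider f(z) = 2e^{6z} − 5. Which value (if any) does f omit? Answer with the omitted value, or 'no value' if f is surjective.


Little Picard bounds the complement of f(ℂ) to at most one point.
e^{6z} is never zero on ℂ, so 2·e^{6z} takes every value in ℂ ∖ {0}. Adding -5 shifts the range to ℂ ∖ {-5}. Thus f omits exactly the value -5.

Omitted value: -5.


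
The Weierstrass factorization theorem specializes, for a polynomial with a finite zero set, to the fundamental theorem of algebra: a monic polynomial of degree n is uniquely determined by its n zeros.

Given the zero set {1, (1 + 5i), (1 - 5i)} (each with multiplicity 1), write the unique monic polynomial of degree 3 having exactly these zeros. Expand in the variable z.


The polynomial is p(z) = ∏_{α ∈ S} (z − α), where S = {1, (1 + 5i), (1 - 5i)}.
Expanding the product yields: p(z) = z^3 -3·z^2 + 28·z -26.
Note conjugate pairs combine to real quadratics: (z − (1+5i))(z − (1−5i)) = z² − 2z + 26.
The resulting polynomial has degree 3 and real coefficients as required.

p(z) = z^3 -3·z^2 + 28·z -26.


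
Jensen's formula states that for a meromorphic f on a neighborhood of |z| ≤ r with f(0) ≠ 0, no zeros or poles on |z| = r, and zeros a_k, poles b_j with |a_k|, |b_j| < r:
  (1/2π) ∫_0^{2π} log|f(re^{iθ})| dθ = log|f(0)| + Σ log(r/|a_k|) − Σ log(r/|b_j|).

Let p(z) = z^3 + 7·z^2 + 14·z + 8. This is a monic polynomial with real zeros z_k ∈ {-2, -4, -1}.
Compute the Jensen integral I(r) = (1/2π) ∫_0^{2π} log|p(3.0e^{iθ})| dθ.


Zeros: -4, -2, -1; r = 3.0.
Inside |z| < r: -2, -1. Outside (|z| ≥ r): -4.
p(0) = 8, so log|p(0)| = log(8) = 2.0794.
Apply Jensen: I(r) = log|p(0)| + Σ_k log(r/|z_k|), summed over zeros inside |z| < r.
  log(r/|z_k|) for z_k = -2: log(3.0/2) = 0.4055
  log(r/|z_k|) for z_k = -1: log(3.0/1) = 1.0986
  Outside zeros (-4) contribute nothing to the Jensen sum.
Sum over inside zeros: 1.5041.
I(r) = log|p(0)| + (inside sum) = 2.0794 + 1.5041 = 3.5835.
Note: since some zeros are outside |z| ≤ r, the simplified n·log(r) form does NOT apply — only the inside zeros contribute.

I(r) ≈ 3.5835.


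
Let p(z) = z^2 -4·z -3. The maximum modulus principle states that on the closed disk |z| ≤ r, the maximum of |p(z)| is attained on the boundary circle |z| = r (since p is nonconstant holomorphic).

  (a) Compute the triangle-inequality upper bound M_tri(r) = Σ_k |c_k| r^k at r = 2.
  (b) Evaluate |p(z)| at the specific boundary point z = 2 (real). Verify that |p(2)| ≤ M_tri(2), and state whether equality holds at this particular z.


Coefficients: c_0 = -3, c_1 = -4, c_2 = 1. Radius r = 2.
Part (a). Triangle bound: M_tri(r) = Σ_k |c_k| r^k
  = |-3|·2^0 + |-4|·2^1 + |1|·2^2
  = 3 + 8 + 4 = 15.
This bounds M(r) := max_{|z|=r} |p(z)| from above; equality holds iff all terms c_k z^k can be made to align in phase at a single z on |z|=r.
Part (b). At z = 2 (real, on the circle |z| = r):
  p(2) = (-3)·2^0 + (-4)·2^1 + (1)·2^2 = -7.
  |p(2)| = 7.
Check: |p(2)| = 7 ≤ 15 = M_tri(2). ✓ Equality does not hold at z = 2 (the coefficients have mixed signs, so the terms do not all align in phase there).

M_tri(2) = 15; |p(2)| = 7; equality at z=2: no.


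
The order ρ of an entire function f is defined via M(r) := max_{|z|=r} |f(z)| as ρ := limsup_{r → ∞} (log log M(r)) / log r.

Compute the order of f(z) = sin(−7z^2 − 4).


Write sin(w) = (e^{iw} ± e^{−iw})/(2 or 2i), so |sin(w)| ≤ e^{|w|}. With w = −7z^2 − 4, |w| ≤ 7r^2 + 4 on |z|=r, giving M(r) ≤ e^{7r^2 + 4} and ρ ≤ 2. For the lower bound, choose z on |z|=r with -7z^2 purely imaginary of modulus 7r^2; then |sin(−7z^2 − 4)| grows like e^{7r^2}/2, so ρ ≥ 2. Hence ρ = 2.
Therefore ρ = 2.

Order ρ = 2.


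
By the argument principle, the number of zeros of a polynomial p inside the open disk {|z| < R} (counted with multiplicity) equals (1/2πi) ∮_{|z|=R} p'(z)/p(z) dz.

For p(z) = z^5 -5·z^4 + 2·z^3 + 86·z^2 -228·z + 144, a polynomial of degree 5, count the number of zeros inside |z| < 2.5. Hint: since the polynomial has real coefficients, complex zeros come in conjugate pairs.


The zeros of p are: -4, (3 + 3i), (3 - 3i), 2, 1.
Their magnitudes are: 4, 4.243, 4.243, 2, 1.
Zeros with |z| < R = 2.5: 2, 1.
Count = 2.
By the argument principle, (1/2πi) ∮_{|z|=R} p'(z)/p(z) dz equals exactly this count.

Number of zeros inside |z| < 2.5: 2.


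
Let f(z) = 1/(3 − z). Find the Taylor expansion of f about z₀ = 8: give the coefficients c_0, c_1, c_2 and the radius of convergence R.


Let w = z − z₀, so z = z₀ + w.
Then 3 − z = 3 − (z₀ + w) = (3 − z₀) − w = -5 − w.
f(z) = 1/(-5 − w) = (1/(-5)) · 1/(1 − w/(-5)) = Σ_{n≥0} w^n / (-5)^(n+1).
So c_n = 1/(-5)^(n+1):
  c_0 = 1/(-5)^1 = -1/5.
  c_1 = 1/(-5)^2 = 1/25.
  c_2 = 1/(-5)^3 = -1/125.
The series is valid for |w/d| < 1, i.e. |z − z₀| < |d|.
Radius of convergence: R = |3 − z₀| = |-5| = 5 (distance from z₀ to the singularity z = 3).

c_0 = -1/5, c_1 = 1/25, c_2 = -1/125; R = 5.


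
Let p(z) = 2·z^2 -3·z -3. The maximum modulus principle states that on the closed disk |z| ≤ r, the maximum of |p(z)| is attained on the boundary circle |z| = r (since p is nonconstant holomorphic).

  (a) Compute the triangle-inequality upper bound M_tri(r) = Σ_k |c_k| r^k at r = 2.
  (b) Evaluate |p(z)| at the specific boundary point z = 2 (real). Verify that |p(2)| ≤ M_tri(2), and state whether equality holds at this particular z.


Coefficients: c_0 = -3, c_1 = -3, c_2 = 2. Radius r = 2.
Part (a). Triangle bound: M_tri(r) = Σ_k |c_k| r^k
  = |-3|·2^0 + |-3|·2^1 + |2|·2^2
  = 3 + 6 + 8 = 17.
This bounds M(r) := max_{|z|=r} |p(z)| from above; equality holds iff all terms c_k z^k can be made to align in phase at a single z on |z|=r.
Part (b). At z = 2 (real, on the circle |z| = r):
  p(2) = (-3)·2^0 + (-3)·2^1 + (2)·2^2 = -1.
  |p(2)| = 1.
Check: |p(2)| = 1 ≤ 17 = M_tri(2). ✓ Equality does not hold at z = 2 (the coefficients have mixed signs, so the terms do not all align in phase there).

M_tri(2) = 17; |p(2)| = 1; equality at z=2: no.


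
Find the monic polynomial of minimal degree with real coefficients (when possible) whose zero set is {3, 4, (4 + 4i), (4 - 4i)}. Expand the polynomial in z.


The polynomial is p(z) = ∏_{α ∈ S} (z − α), where S = {3, 4, (4 + 4i), (4 - 4i)}.
Expanding the product yields: p(z) = z^4 -15·z^3 + 100·z^2 -320·z + 384.
Note conjugate pairs combine to real quadratics: (z − (4+4i))(z − (4−4i)) = z² − 8z + 32.
The resulting polynomial has degree 4 and real coefficients as required.

p(z) = z^4 -15·z^3 + 100·z^2 -320·z + 384.


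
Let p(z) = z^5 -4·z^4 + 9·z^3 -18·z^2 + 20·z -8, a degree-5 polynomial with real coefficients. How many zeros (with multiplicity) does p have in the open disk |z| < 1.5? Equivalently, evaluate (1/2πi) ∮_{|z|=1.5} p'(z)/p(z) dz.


The zeros of p are: 2, 1, (0 + 2i), (0 - 2i), 1.
Their magnitudes are: 2, 1, 2, 2, 1.
Zeros with |z| < R = 1.5: 1, 1.
Count = 2.
By the argument principle, (1/2πi) ∮_{|z|=R} p'(z)/p(z) dz equals exactly this count.

Number of zeros inside |z| < 1.5: 2.


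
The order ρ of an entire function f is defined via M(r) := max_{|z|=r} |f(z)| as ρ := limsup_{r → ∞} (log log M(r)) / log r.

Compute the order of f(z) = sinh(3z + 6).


sinh(w) is a linear combination of e^{iw} and e^{−iw} (or e^w, e^{−w} in the hyperbolic case), so |sinh(w)| ≤ e^{|w|}. With w = 3z + 6, |w| ≤ 3|z| + 6 = 3r + 6 on |z| = r, giving M(r) ≤ e^{3r + 6}, so ρ ≤ 1. On a suitable ray (z = it for sin/cos; z = t for sinh/cosh, t real → ∞), |sinh(3z + 6)| grows like e^{3|t|}/2, so ρ ≥ 1. Hence ρ = 1.
Therefore ρ = 1.

Order ρ = 1.


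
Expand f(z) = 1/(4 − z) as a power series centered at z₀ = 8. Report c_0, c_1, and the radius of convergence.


Let w = z − z₀, so z = z₀ + w.
Then 4 − z = 4 − (z₀ + w) = (4 − z₀) − w = -4 − w.
f(z) = 1/(-4 − w) = (1/(-4)) · 1/(1 − w/(-4)) = Σ_{n≥0} w^n / (-4)^(n+1).
So c_n = 1/(-4)^(n+1):
  c_0 = 1/(-4)^1 = -1/4.
  c_1 = 1/(-4)^2 = 1/16.
The series is valid for |w/d| < 1, i.e. |z − z₀| < |d|.
Radius of convergence: R = |4 − z₀| = |-4| = 4 (distance from z₀ to the singularity z = 4).

c_0 = -1/4, c_1 = 1/16; R = 4.


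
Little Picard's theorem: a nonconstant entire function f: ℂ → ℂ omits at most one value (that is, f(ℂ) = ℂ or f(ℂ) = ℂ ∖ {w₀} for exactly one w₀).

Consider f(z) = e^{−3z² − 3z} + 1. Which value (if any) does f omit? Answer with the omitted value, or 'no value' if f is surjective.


Little Picard bounds the complement of f(ℂ) to at most one point.
The exponent g(z) = −3z² − 3z is a nonconstant polynomial, hence surjective onto ℂ. So e^{g(z)} takes every value in {e^w : w ∈ ℂ} = ℂ ∖ {0}. Adding 1 shifts the range to ℂ ∖ {1}. f omits exactly 1.

Omitted value: 1.


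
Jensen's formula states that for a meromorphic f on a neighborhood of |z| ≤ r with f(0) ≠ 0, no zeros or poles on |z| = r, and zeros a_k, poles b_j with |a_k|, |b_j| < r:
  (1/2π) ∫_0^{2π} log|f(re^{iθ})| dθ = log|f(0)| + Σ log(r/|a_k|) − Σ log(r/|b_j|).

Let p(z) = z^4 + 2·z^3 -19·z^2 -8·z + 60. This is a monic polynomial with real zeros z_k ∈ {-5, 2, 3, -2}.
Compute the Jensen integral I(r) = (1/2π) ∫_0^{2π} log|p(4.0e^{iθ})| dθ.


Zeros: -5, -2, 2, 3; r = 4.0.
Inside |z| < r: -2, 2, 3. Outside (|z| ≥ r): -5.
p(0) = 60, so log|p(0)| = log(60) = 4.0943.
Apply Jensen: I(r) = log|p(0)| + Σ_k log(r/|z_k|), summed over zeros inside |z| < r.
  log(r/|z_k|) for z_k = 2: log(4.0/2) = 0.6931
  log(r/|z_k|) for z_k = 3: log(4.0/3) = 0.2877
  log(r/|z_k|) for z_k = -2: log(4.0/2) = 0.6931
  Outside zeros (-5) contribute nothing to the Jensen sum.
Sum over inside zeros: 1.6740.
I(r) = log|p(0)| + (inside sum) = 4.0943 + 1.6740 = 5.7683.
Note: since some zeros are outside |z| ≤ r, the simplified n·log(r) form does NOT apply — only the inside zeros contribute.

I(r) ≈ 5.7683.


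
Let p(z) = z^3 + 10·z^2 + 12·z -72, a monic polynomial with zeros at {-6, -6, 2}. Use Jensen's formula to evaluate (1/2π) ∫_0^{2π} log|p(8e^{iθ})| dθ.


Zeros: -6, -6, 2; r = 8.
Inside |z| < r: -6, -6, 2. Outside (|z| ≥ r): ∅.
p(0) = -72, so log|p(0)| = log(72) = 4.2767.
Apply Jensen: I(r) = log|p(0)| + Σ_k log(r/|z_k|), summed over zeros inside |z| < r.
  log(r/|z_k|) for z_k = -6: log(8/6) = 0.2877
  log(r/|z_k|) for z_k = -6: log(8/6) = 0.2877
  log(r/|z_k|) for z_k = 2: log(8/2) = 1.3863
Sum over inside zeros: 1.9617.
I(r) = log|p(0)| + (inside sum) = 4.2767 + 1.9617 = 6.2383.
Closed form (all zeros inside, monic): I(r) = n·log(r) = 3·log(8) = 6.2383. ✓

I(r) ≈ 6.2383.


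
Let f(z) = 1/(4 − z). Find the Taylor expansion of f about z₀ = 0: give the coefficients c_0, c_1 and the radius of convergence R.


Let w = z − z₀, so z = z₀ + w.
Then 4 − z = 4 − (z₀ + w) = (4 − z₀) − w = 4 − w.
f(z) = 1/(4 − w) = (1/(4)) · 1/(1 − w/(4)) = Σ_{n≥0} w^n / (4)^(n+1).
So c_n = 1/(4)^(n+1):
  c_0 = 1/(4)^1 = 1/4.
  c_1 = 1/(4)^2 = 1/16.
The series is valid for |w/d| < 1, i.e. |z − z₀| < |d|.
Radius of convergence: R = |4 − z₀| = |4| = 4 (distance from z₀ to the singularity z = 4).

c_0 = 1/4, c_1 = 1/16; R = 4.


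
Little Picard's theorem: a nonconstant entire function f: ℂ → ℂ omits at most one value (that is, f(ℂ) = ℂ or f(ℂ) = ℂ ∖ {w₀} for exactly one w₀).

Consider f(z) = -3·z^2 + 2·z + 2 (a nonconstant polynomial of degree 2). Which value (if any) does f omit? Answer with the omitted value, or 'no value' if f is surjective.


Little Picard bounds the complement of f(ℂ) to at most one point.
For every w ∈ ℂ, the equation p(z) − w = 0 is a nonconstant polynomial in z and hence has at least one root by the fundamental theorem of algebra. So p is surjective onto ℂ, omitting no value.

Omitted value: no value.


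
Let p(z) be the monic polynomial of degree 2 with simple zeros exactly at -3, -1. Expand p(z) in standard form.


The polynomial is p(z) = ∏_{α ∈ S} (z − α), where S = {-3, -1}.
Expanding the product yields: p(z) = z^2 + 4·z + 3.
The resulting polynomial has degree 2 and real coefficients as required.

p(z) = z^2 + 4·z + 3.


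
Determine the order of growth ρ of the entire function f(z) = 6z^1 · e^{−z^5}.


M(r) = max_{|z|=r} |6|·|z|^1·|e^{−z^5}| = 6·r^1 · e^{1r^5} (the factors attain their maxima compatibly on |z|=r). Then log M(r) = log 6 + 1·log r + 1r^5, dominated by the last term, so log log M(r) ~ 5·log r. The polynomial factor 6z^1 contributes only a log r term and does not affect the order. ρ = 5.
Therefore ρ = 5.

Order ρ = 5.


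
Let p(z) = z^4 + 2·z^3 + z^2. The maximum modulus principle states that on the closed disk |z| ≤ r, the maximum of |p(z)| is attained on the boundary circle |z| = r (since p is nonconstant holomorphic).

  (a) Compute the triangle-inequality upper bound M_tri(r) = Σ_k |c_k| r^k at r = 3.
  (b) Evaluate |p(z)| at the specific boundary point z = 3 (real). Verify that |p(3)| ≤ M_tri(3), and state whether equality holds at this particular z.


Coefficients: c_0 = 0, c_1 = 0, c_2 = 1, c_3 = 2, c_4 = 1. Radius r = 3.
Part (a). Triangle bound: M_tri(r) = Σ_k |c_k| r^k
  = |0|·3^0 + |0|·3^1 + |1|·3^2 + |2|·3^3 + |1|·3^4
  = 0 + 0 + 9 + 54 + 81 = 144.
This bounds M(r) := max_{|z|=r} |p(z)| from above; equality holds iff all terms c_k z^k can be made to align in phase at a single z on |z|=r.
Part (b). At z = 3 (real, on the circle |z| = r):
  p(3) = (0)·3^0 + (0)·3^1 + (1)·3^2 + (2)·3^3 + (1)·3^4 = 144.
  |p(3)| = 144.
Since all nonzero coefficients share the same sign, |p(3)| = 144 = M_tri(3); the triangle bound is attained at z = 3, so in fact M(r) = 144.

M_tri(3) = 144; |p(3)| = 144; equality at z=3: yes.


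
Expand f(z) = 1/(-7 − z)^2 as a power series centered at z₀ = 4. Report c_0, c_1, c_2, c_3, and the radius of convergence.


Let w = z − z₀, so z = z₀ + w.
Then -7 − z = -7 − (z₀ + w) = (-7 − z₀) − w = -11 − w.
f(z) = 1/(-11 − w)^2 = (1/(-11)^2) · (1 − w/(-11))^{−2}.
By the binomial series (1−u)^{−2} = Σ_{n≥0} C(n+1, 1) u^n for |u|<1, with u = w/(-11):
  c_n = C(n+1, 1) / (-11)^(n+2).
  c_0 = 1/(-11)^2 = 1/121.
  c_1 = 2/(-11)^3 = -2/1331.
  c_2 = 3/(-11)^4 = 3/14641.
  c_3 = 4/(-11)^5 = -4/161051.
The series is valid for |w/d| < 1, i.e. |z − z₀| < |d|.
Radius of convergence: R = |-7 − z₀| = |-11| = 11 (distance from z₀ to the singularity z = -7).

c_0 = 1/121, c_1 = -2/1331, c_2 = 3/14641, c_3 = -4/161051; R = 11.


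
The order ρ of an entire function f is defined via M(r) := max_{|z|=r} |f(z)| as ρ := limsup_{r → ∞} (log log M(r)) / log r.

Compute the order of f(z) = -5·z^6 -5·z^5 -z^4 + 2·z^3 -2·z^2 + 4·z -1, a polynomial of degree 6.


|f(z)| ≤ Σ|c_k|·r^k = O(r^6) as r → ∞. Polynomial growth is O(e^{r^ε}) for every ε > 0 (since r^6/e^{r^ε} → 0), so ρ ≤ ε for all ε > 0, i.e. ρ = 0. Every nonconstant polynomial has order 0.
Therefore ρ = 0.

Order ρ = 0.


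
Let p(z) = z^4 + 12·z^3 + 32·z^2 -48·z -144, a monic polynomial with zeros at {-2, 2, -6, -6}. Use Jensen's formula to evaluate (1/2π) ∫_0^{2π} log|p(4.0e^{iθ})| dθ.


Zeros: -6, -6, -2, 2; r = 4.0.
Inside |z| < r: -2, 2. Outside (|z| ≥ r): -6, -6.
p(0) = -144, so log|p(0)| = log(144) = 4.9698.
Apply Jensen: I(r) = log|p(0)| + Σ_k log(r/|z_k|), summed over zeros inside |z| < r.
  log(r/|z_k|) for z_k = -2: log(4.0/2) = 0.6931
  log(r/|z_k|) for z_k = 2: log(4.0/2) = 0.6931
  Outside zeros (-6, -6) contribute nothing to the Jensen sum.
Sum over inside zeros: 1.3863.
I(r) = log|p(0)| + (inside sum) = 4.9698 + 1.3863 = 6.3561.
Note: since some zeros are outside |z| ≤ r, the simplified n·log(r) form does NOT apply — only the inside zeros contribute.

I(r) ≈ 6.3561.


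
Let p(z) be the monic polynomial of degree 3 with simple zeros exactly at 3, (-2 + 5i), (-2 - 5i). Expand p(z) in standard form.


The polynomial is p(z) = ∏_{α ∈ S} (z − α), where S = {3, (-2 + 5i), (-2 - 5i)}.
Expanding the product yields: p(z) = z^3 + z^2 + 17·z -87.
Note conjugate pairs combine to real quadratics: (z − (-2+5i))(z − (-2−5i)) = z² + 4z + 29.
The resulting polynomial has degree 3 and real coefficients as required.

p(z) = z^3 + z^2 + 17·z -87.


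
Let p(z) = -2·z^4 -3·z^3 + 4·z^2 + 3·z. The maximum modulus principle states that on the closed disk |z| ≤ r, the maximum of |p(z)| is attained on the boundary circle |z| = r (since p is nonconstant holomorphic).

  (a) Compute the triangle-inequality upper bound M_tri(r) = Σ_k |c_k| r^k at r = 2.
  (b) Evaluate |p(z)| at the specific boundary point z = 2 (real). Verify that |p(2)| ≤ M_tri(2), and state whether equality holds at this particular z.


Coefficients: c_0 = 0, c_1 = 3, c_2 = 4, c_3 = -3, c_4 = -2. Radius r = 2.
Part (a). Triangle bound: M_tri(r) = Σ_k |c_k| r^k
  = |0|·2^0 + |3|·2^1 + |4|·2^2 + |-3|·2^3 + |-2|·2^4
  = 0 + 6 + 16 + 24 + 32 = 78.
This bounds M(r) := max_{|z|=r} |p(z)| from above; equality holds iff all terms c_k z^k can be made to align in phase at a single z on |z|=r.
Part (b). At z = 2 (real, on the circle |z| = r):
  p(2) = (0)·2^0 + (3)·2^1 + (4)·2^2 + (-3)·2^3 + (-2)·2^4 = -34.
  |p(2)| = 34.
Check: |p(2)| = 34 ≤ 78 = M_tri(2). ✓ Equality does not hold at z = 2 (the coefficients have mixed signs, so the terms do not all align in phase there).

M_tri(2) = 78; |p(2)| = 34; equality at z=2: no.


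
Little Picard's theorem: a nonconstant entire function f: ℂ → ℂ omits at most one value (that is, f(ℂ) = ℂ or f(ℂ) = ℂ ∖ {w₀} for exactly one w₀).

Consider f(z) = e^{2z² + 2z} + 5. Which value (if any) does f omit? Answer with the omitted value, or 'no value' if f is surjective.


Little Picard bounds the complement of f(ℂ) to at most one point.
The exponent g(z) = 2z² + 2z is a nonconstant polynomial, hence surjective onto ℂ. So e^{g(z)} takes every value in {e^w : w ∈ ℂ} = ℂ ∖ {0}. Adding 5 shifts the range to ℂ ∖ {5}. f omits exactly 5.

Omitted value: 5.


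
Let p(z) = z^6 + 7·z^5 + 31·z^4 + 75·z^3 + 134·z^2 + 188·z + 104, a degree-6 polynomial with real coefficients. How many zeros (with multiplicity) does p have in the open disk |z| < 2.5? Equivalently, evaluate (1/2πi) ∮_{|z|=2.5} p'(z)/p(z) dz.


The zeros of p are: -1, -2, (-2 + 3i), (-2 - 3i), (0 + 2i), (0 - 2i).
Their magnitudes are: 1, 2, 3.606, 3.606, 2, 2.
Zeros with |z| < R = 2.5: -1, -2, (0 + 2i), (0 - 2i).
Count = 4.
By the argument principle, (1/2πi) ∮_{|z|=R} p'(z)/p(z) dz equals exactly this count.

Number of zeros inside |z| < 2.5: 4.


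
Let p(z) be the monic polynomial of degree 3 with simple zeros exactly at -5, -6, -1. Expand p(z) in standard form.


The polynomial is p(z) = ∏_{α ∈ S} (z − α), where S = {-5, -6, -1}.
Expanding the product yields: p(z) = z^3 + 12·z^2 + 41·z + 30.
The resulting polynomial has degree 3 and real coefficients as required.

p(z) = z^3 + 12·z^2 + 41·z + 30.


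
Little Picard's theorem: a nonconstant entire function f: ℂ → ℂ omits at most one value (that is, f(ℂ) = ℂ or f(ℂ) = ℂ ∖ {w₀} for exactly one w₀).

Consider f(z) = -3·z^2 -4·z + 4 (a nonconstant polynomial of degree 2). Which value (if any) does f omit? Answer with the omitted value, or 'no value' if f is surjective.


Little Picard bounds the complement of f(ℂ) to at most one point.
For every w ∈ ℂ, the equation p(z) − w = 0 is a nonconstant polynomial in z and hence has at least one root by the fundamental theorem of algebra. So p is surjective onto ℂ, omitting no value.

Omitted value: no value.


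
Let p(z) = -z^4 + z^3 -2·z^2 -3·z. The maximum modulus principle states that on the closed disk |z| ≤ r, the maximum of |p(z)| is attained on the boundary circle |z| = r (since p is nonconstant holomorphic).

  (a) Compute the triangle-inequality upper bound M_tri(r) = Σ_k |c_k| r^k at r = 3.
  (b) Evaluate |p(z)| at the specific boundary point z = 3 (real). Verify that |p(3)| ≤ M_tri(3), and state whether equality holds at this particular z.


Coefficients: c_0 = 0, c_1 = -3, c_2 = -2, c_3 = 1, c_4 = -1. Radius r = 3.
Part (a). Triangle bound: M_tri(r) = Σ_k |c_k| r^k
  = |0|·3^0 + |-3|·3^1 + |-2|·3^2 + |1|·3^3 + |-1|·3^4
  = 0 + 9 + 18 + 27 + 81 = 135.
This bounds M(r) := max_{|z|=r} |p(z)| from above; equality holds iff all terms c_k z^k can be made to align in phase at a single z on |z|=r.
Part (b). At z = 3 (real, on the circle |z| = r):
  p(3) = (0)·3^0 + (-3)·3^1 + (-2)·3^2 + (1)·3^3 + (-1)·3^4 = -81.
  |p(3)| = 81.
Check: |p(3)| = 81 ≤ 135 = M_tri(3). ✓ Equality does not hold at z = 3 (the coefficients have mixed signs, so the terms do not all align in phase there).

M_tri(3) = 135; |p(3)| = 81; equality at z=3: no.


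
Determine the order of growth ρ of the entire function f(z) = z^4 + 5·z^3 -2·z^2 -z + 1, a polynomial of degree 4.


|f(z)| ≤ Σ|c_k|·r^k = O(r^4) as r → ∞. Polynomial growth is O(e^{r^ε}) for every ε > 0 (since r^4/e^{r^ε} → 0), so ρ ≤ ε for all ε > 0, i.e. ρ = 0. Every nonconstant polynomial has order 0.
Therefore ρ = 0.

Order ρ = 0.


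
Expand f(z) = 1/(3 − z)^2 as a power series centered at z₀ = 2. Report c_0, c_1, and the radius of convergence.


Let w = z − z₀, so z = z₀ + w.
Then 3 − z = 3 − (z₀ + w) = (3 − z₀) − w = 1 − w.
f(z) = 1/(1 − w)^2 = (1/(1)^2) · (1 − w/(1))^{−2}.
By the binomial series (1−u)^{−2} = Σ_{n≥0} C(n+1, 1) u^n for |u|<1, with u = w/(1):
  c_n = C(n+1, 1) / (1)^(n+2).
  c_0 = 1/(1)^2 = 1.
  c_1 = 2/(1)^3 = 2.
The series is valid for |w/d| < 1, i.e. |z − z₀| < |d|.
Radius of convergence: R = |3 − z₀| = |1| = 1 (distance from z₀ to the singularity z = 3).

c_0 = 1, c_1 = 2; R = 1.
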